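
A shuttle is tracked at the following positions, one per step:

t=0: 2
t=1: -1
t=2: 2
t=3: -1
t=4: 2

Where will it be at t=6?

2

Step-to-step displacements: -3, +3, -3, +3; each is -1× the previous.
step 5: 2 − 3 → -1
step 6: -1 + 3 → 2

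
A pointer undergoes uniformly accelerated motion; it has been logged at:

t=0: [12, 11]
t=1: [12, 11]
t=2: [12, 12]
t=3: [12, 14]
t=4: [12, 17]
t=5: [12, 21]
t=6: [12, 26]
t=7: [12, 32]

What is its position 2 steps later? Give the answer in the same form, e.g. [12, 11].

Taking differences between consecutive positions: [+0, +0], [+0, +1], [+0, +2], [+0, +3], [+0, +4], [+0, +5], [+0, +6]. These grow by [+0, +1] each step.
step 8: [12, 32] + [+0, +7] → [12, 39]
step 9: [12, 39] + [+0, +8] → [12, 47]

[12, 47]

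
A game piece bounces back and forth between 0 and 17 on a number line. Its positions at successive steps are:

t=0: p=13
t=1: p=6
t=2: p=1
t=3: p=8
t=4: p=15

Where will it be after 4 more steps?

p=9

The value travels 7 per step and bounces off the walls at 0 and 17.
  step 5: 15 → 12
  step 6: 12 → 5
  step 7: 5 → 2
  step 8: 2 → 9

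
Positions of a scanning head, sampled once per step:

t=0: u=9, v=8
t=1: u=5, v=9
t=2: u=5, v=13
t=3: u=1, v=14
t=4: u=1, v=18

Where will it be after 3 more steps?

u=-7, v=24

Differencing gives (-4,+1), (+0,+4), (-4,+1), (+0,+4). This is the pattern (-4,+1), (+0,+4) repeated.
step 5: apply (-4,+1) → u=-3, v=19
step 6: apply (+0,+4) → u=-3, v=23
step 7: apply (-4,+1) → u=-7, v=24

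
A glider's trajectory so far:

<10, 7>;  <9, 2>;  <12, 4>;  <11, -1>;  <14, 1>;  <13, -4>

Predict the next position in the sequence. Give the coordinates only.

The moves between consecutive positions are <-1, -5>, <+3, +2>, <-1, -5>, <+3, +2>, <-1, -5>; they repeat the 2-cycle [<-1, -5>, <+3, +2>].
step 6: apply <+3, +2> → <16, -2>

<16, -2>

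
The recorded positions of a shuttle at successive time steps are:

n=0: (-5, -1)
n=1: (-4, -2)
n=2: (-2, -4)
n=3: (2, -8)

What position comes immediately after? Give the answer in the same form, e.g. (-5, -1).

Step-to-step displacements: (+1, -1), (+2, -2), (+4, -4); each is 2× the previous.
step 4: (2, -8) + (+8, -8) → (10, -16)

(10, -16)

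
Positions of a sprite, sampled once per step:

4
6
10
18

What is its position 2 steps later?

Step-to-step displacements: +2, +4, +8; each is 2× the previous.
step 4: 18 + 16 → 34
step 5: 34 + 32 → 66

66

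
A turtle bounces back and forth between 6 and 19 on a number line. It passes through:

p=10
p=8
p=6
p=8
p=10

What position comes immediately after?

p=12

The value travels 2 per step and bounces off the walls at 6 and 19.
  step 5: 10 → 12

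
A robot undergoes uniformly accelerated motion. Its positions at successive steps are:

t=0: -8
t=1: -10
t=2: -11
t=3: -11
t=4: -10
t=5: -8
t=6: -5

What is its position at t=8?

4

Taking differences between consecutive positions: -2, -1, +0, +1, +2, +3. These grow by +1 each step.
step 7: -5 + 4 → -1
step 8: -1 + 5 → 4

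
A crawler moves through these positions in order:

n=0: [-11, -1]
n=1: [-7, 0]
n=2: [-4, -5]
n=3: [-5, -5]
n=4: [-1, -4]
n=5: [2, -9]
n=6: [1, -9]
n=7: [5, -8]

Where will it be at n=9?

Differencing gives [+4, +1], [+3, -5], [-1, +0], [+4, +1], [+3, -5], [-1, +0], [+4, +1]. This is the pattern [+4, +1], [+3, -5], [-1, +0] repeated.
step 8: apply [+3, -5] → [8, -13]
step 9: apply [-1, +0] → [7, -13]

[7, -13]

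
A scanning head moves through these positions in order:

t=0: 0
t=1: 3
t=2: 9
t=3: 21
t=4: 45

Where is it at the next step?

93

Step-to-step displacements: +3, +6, +12, +24; each is 2× the previous.
step 5: 45 + 48 → 93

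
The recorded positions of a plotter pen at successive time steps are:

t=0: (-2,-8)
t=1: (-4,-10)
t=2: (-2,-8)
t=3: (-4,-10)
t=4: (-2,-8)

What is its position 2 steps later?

(-2,-8)

Step-to-step displacements: (-2,-2), (+2,+2), (-2,-2), (+2,+2); each is -1× the previous.
step 5: (-2,-8) + (-2,-2) → (-4,-10)
step 6: (-4,-10) + (+2,+2) → (-2,-8)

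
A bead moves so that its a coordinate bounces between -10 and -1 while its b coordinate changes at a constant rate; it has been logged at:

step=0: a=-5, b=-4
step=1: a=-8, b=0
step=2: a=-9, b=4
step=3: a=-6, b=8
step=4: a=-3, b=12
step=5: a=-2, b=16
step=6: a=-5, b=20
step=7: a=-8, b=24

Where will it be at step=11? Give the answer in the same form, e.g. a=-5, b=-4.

The a coordinate reflects between -10 and -1, moving 3 per step.
  step 8: -8 → -9
  step 9: -9 → -6
  step 10: -6 → -3
  step 11: -3 → -2
The b coordinate changes by +4 each step: at step 11 it is 40.

a=-2, b=40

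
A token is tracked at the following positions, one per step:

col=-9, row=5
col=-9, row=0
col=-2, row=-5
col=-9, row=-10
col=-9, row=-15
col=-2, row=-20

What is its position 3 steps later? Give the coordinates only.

The col coordinate repeats the cycle [-9, -9, -2] with period 3; step 8 mod 3 = 2, giving -2.
The row coordinate changes by -5 each step, so at step 8 it is 5 + 8·(-5) = -35.

col=-2, row=-35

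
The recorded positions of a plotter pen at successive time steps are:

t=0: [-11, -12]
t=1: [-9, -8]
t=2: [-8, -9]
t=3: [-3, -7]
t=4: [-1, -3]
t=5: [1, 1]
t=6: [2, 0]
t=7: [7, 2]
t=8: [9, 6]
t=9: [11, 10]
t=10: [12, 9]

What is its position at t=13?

Differencing gives [+2, +4], [+1, -1], [+5, +2], [+2, +4], [+2, +4], [+1, -1], [+5, +2], [+2, +4], [+2, +4], [+1, -1]. This is the pattern [+2, +4], [+1, -1], [+5, +2], [+2, +4] repeated.
step 11: apply [+5, +2] → [17, 11]
step 12: apply [+2, +4] → [19, 15]
step 13: apply [+2, +4] → [21, 19]

[21, 19]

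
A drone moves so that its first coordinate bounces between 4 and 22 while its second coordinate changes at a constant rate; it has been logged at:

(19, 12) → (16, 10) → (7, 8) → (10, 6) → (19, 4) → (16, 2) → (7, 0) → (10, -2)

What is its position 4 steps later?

The first coordinate travels 9 per step and bounces off the walls at 4 and 22.
  step 8: 10 → 19
  step 9: 19 → 16
  step 10: 16 → 7
  step 11: 7 → 10
The second coordinate changes by -2 each step: at step 11 it is -10.

(10, -10)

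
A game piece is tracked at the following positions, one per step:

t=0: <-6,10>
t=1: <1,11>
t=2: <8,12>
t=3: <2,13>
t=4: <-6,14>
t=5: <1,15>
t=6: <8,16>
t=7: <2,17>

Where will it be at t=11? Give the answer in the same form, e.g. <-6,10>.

The first coordinate repeats the cycle [-6, 1, 8, 2] with period 4; step 11 mod 4 = 3, giving 2.
The second coordinate changes by +1 each step, so at step 11 it is 10 + 11·(1) = 21.

<2,21>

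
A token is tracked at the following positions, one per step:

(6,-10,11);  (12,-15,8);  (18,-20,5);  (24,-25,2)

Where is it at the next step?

Each step adds (+6,-5,-3) to the position.
step 4: (24,-25,2) + (+6,-5,-3) → (30,-30,-1)

(30,-30,-1)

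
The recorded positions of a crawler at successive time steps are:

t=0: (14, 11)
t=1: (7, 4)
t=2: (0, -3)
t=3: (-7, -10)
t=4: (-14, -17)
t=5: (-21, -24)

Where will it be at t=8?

Constant displacement of (-7, -7) per step.
step 6: (-21, -24) + (-7, -7) → (-28, -31)
step 7: (-28, -31) + (-7, -7) → (-35, -38)
step 8: (-35, -38) + (-7, -7) → (-42, -45)

(-42, -45)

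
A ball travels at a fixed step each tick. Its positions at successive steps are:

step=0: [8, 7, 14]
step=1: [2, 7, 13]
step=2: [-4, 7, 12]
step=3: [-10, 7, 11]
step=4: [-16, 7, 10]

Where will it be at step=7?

The position changes by [-6, +0, -1] every step.
step 5: [-16, 7, 10] + [-6, +0, -1] → [-22, 7, 9]
step 6: [-22, 7, 9] + [-6, +0, -1] → [-28, 7, 8]
step 7: [-28, 7, 8] + [-6, +0, -1] → [-34, 7, 7]

[-34, 7, 7]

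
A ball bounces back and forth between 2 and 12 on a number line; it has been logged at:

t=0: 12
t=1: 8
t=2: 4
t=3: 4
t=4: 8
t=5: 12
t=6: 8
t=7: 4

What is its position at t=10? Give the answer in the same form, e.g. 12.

12

The value reflects between 2 and 12, moving 4 per step.
  step 8: 4 → 4
  step 9: 4 → 8
  step 10: 8 → 12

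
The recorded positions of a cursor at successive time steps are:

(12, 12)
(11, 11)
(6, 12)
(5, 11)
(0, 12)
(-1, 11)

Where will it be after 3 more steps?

Differencing gives (-1, -1), (-5, +1), (-1, -1), (-5, +1), (-1, -1). This is the pattern (-1, -1), (-5, +1) repeated.
step 6: apply (-5, +1) → (-6, 12)
step 7: apply (-1, -1) → (-7, 11)
step 8: apply (-5, +1) → (-12, 12)

(-12, 12)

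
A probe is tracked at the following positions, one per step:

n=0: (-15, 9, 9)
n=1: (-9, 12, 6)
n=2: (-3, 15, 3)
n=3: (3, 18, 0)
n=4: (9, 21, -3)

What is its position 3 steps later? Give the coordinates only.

Each step adds (+6, +3, -3) to the position.
step 5: (9, 21, -3) + (+6, +3, -3) → (15, 24, -6)
step 6: (15, 24, -6) + (+6, +3, -3) → (21, 27, -9)
step 7: (21, 27, -9) + (+6, +3, -3) → (27, 30, -12)

(27, 30, -12)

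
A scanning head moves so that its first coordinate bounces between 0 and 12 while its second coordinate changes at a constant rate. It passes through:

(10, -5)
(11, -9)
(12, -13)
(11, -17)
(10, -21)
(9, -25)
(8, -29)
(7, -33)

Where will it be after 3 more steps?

The first coordinate travels 1 per step and bounces off the walls at 0 and 12.
  step 8: 7 → 6
  step 9: 6 → 5
  step 10: 5 → 4
The second coordinate changes by -4 each step: at step 10 it is -45.

(4, -45)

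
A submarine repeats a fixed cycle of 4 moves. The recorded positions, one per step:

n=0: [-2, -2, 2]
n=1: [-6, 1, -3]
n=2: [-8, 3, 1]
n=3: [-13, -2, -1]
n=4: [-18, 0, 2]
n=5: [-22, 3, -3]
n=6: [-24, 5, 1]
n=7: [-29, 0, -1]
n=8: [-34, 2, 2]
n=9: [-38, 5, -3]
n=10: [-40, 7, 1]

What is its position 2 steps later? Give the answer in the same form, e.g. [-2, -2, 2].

Step-to-step displacements: [-4, +3, -5], [-2, +2, +4], [-5, -5, -2], [-5, +2, +3], [-4, +3, -5], [-2, +2, +4], [-5, -5, -2], [-5, +2, +3], [-4, +3, -5], [-2, +2, +4] — a repeating cycle of length 4.
step 11: apply [-5, -5, -2] → [-45, 2, -1]
step 12: apply [-5, +2, +3] → [-50, 4, 2]

[-50, 4, 2]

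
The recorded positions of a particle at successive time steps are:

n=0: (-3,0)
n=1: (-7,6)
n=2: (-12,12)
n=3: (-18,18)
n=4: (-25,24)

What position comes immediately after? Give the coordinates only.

Successive displacements: (-4,+6), (-5,+6), (-6,+6), (-7,+6) — each changes by (-1,+0).
step 5: (-25,24) + (-8,+6) → (-33,30)

(-33,30)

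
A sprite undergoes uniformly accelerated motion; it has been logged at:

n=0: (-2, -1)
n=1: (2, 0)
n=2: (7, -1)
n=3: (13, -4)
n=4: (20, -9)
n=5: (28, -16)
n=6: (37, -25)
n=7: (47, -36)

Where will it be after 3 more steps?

Successive displacements: (+4, +1), (+5, -1), (+6, -3), (+7, -5), (+8, -7), (+9, -9), (+10, -11) — each changes by (+1, -2).
step 8: (47, -36) + (+11, -13) → (58, -49)
step 9: (58, -49) + (+12, -15) → (70, -64)
step 10: (70, -64) + (+13, -17) → (83, -81)

(83, -81)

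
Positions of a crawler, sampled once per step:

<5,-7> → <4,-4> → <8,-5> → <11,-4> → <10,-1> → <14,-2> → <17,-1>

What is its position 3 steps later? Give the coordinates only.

<23,2>

Differencing gives <-1,+3>, <+4,-1>, <+3,+1>, <-1,+3>, <+4,-1>, <+3,+1>. This is the pattern <-1,+3>, <+4,-1>, <+3,+1> repeated.
step 7: apply <-1,+3> → <16,2>
step 8: apply <+4,-1> → <20,1>
step 9: apply <+3,+1> → <23,2>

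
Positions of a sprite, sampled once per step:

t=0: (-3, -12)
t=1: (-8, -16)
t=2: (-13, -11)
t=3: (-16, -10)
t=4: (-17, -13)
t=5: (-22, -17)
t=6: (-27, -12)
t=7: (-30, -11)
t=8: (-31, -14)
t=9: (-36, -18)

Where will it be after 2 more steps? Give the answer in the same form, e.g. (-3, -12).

The moves between consecutive positions are (-5, -4), (-5, +5), (-3, +1), (-1, -3), (-5, -4), (-5, +5), (-3, +1), (-1, -3), (-5, -4); they repeat the 4-cycle [(-5, -4), (-5, +5), (-3, +1), (-1, -3)].
step 10: apply (-5, +5) → (-41, -13)
step 11: apply (-3, +1) → (-44, -12)

(-44, -12)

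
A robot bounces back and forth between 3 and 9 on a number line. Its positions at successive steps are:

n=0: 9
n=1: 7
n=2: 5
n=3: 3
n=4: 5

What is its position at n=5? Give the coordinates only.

The value reflects between 3 and 9, moving 2 per step.
  step 5: 5 → 7

7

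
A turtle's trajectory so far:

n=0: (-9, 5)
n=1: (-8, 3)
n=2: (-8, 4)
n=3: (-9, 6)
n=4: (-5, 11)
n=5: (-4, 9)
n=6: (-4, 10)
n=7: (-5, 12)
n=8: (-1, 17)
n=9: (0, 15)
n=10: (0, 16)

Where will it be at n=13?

(4, 21)

Differencing gives (+1, -2), (+0, +1), (-1, +2), (+4, +5), (+1, -2), (+0, +1), (-1, +2), (+4, +5), (+1, -2), (+0, +1). This is the pattern (+1, -2), (+0, +1), (-1, +2), (+4, +5) repeated.
step 11: apply (-1, +2) → (-1, 18)
step 12: apply (+4, +5) → (3, 23)
step 13: apply (+1, -2) → (4, 21)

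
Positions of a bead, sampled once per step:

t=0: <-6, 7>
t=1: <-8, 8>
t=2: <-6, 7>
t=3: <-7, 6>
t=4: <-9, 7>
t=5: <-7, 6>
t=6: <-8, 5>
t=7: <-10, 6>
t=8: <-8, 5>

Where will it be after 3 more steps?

The moves between consecutive positions are <-2, +1>, <+2, -1>, <-1, -1>, <-2, +1>, <+2, -1>, <-1, -1>, <-2, +1>, <+2, -1>; they repeat the 3-cycle [<-2, +1>, <+2, -1>, <-1, -1>].
step 9: apply <-1, -1> → <-9, 4>
step 10: apply <-2, +1> → <-11, 5>
step 11: apply <+2, -1> → <-9, 4>

<-9, 4>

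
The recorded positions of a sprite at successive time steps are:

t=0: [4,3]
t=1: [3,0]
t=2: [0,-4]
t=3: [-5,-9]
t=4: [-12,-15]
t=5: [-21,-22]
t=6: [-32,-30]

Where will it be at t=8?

First differences are [-1,-3], [-3,-4], [-5,-5], [-7,-6], [-9,-7], [-11,-8]; their common second difference is [-2,-1] (constant acceleration).
step 7: [-32,-30] + [-13,-9] → [-45,-39]
step 8: [-45,-39] + [-15,-10] → [-60,-49]

[-60,-49]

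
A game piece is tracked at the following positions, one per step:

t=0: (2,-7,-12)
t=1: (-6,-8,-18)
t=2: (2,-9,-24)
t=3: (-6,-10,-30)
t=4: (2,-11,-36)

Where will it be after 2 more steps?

First: cycles through 2, -6 every 2 steps. Step 6 lands at position 0 of the cycle → 2.
Second: linear, -1 per step → -13 at step 6.
Third: linear, -6 per step → -48 at step 6.

(2,-13,-48)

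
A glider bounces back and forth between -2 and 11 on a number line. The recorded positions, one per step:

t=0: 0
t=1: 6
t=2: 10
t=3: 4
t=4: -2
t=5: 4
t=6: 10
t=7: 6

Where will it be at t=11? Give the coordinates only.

The value travels 6 per step and bounces off the walls at -2 and 11.
  step 8: 6 → 0
  step 9: 0 → 2
  step 10: 2 → 8
  step 11: 8 → 8

8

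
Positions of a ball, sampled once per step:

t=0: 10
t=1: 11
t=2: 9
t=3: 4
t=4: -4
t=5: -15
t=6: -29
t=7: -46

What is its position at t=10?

Taking differences between consecutive positions: +1, -2, -5, -8, -11, -14, -17. These grow by -3 each step.
step 8: -46 − 20 → -66
step 9: -66 − 23 → -89
step 10: -89 − 26 → -115

-115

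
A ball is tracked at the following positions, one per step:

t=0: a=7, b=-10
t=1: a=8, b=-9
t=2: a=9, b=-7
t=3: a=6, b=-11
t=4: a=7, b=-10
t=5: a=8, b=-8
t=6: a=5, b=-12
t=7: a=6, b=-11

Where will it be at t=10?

Differencing gives (+1,+1), (+1,+2), (-3,-4), (+1,+1), (+1,+2), (-3,-4), (+1,+1). This is the pattern (+1,+1), (+1,+2), (-3,-4) repeated.
step 8: apply (+1,+2) → a=7, b=-9
step 9: apply (-3,-4) → a=4, b=-13
step 10: apply (+1,+1) → a=5, b=-12

a=5, b=-12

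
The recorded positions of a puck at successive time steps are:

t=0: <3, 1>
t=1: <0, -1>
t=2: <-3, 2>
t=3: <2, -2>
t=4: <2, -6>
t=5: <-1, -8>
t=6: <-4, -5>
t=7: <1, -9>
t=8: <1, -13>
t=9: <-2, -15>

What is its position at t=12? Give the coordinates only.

<0, -20>

Step-to-step displacements: <-3, -2>, <-3, +3>, <+5, -4>, <+0, -4>, <-3, -2>, <-3, +3>, <+5, -4>, <+0, -4>, <-3, -2> — a repeating cycle of length 4.
step 10: apply <-3, +3> → <-5, -12>
step 11: apply <+5, -4> → <0, -16>
step 12: apply <+0, -4> → <0, -20>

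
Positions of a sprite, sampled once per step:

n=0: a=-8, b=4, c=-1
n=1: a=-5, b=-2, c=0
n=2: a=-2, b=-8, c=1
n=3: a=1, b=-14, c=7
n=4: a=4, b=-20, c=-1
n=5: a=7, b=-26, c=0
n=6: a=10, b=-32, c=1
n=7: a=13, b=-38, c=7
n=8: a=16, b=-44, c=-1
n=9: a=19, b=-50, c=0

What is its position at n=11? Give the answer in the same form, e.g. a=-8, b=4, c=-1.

The a coordinate changes by +3 each step, so at step 11 it is -8 + 11·(3) = 25.
The b coordinate changes by -6 each step, so at step 11 it is 4 + 11·(-6) = -62.
The c coordinate repeats the cycle [-1, 0, 1, 7] with period 4; step 11 mod 4 = 3, giving 7.

a=25, b=-62, c=7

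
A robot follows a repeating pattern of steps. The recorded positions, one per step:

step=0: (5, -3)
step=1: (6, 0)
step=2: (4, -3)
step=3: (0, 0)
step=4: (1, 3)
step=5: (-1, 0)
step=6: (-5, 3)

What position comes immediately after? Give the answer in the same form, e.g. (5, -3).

Differencing gives (+1, +3), (-2, -3), (-4, +3), (+1, +3), (-2, -3), (-4, +3). This is the pattern (+1, +3), (-2, -3), (-4, +3) repeated.
step 7: apply (+1, +3) → (-4, 6)

(-4, 6)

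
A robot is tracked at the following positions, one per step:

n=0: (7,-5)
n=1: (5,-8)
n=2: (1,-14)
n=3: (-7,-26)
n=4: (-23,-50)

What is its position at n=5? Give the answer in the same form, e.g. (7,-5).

(-55,-98)

Consecutive displacements (-2,-3), (-4,-6), (-8,-12), (-16,-24) scale by a factor of 2 each step.
step 5: (-23,-50) + (-32,-48) → (-55,-98)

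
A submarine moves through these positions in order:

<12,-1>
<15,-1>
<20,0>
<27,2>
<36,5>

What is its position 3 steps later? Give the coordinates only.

First differences are <+3,+0>, <+5,+1>, <+7,+2>, <+9,+3>; their common second difference is <+2,+1> (constant acceleration).
step 5: <36,5> + <+11,+4> → <47,9>
step 6: <47,9> + <+13,+5> → <60,14>
step 7: <60,14> + <+15,+6> → <75,20>

<75,20>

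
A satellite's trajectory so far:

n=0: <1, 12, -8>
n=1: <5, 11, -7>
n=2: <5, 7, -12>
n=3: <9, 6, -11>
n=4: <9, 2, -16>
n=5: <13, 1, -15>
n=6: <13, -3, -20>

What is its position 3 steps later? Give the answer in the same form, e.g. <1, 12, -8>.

The moves between consecutive positions are <+4, -1, +1>, <+0, -4, -5>, <+4, -1, +1>, <+0, -4, -5>, <+4, -1, +1>, <+0, -4, -5>; they repeat the 2-cycle [<+4, -1, +1>, <+0, -4, -5>].
step 7: apply <+4, -1, +1> → <17, -4, -19>
step 8: apply <+0, -4, -5> → <17, -8, -24>
step 9: apply <+4, -1, +1> → <21, -9, -23>

<21, -9, -23>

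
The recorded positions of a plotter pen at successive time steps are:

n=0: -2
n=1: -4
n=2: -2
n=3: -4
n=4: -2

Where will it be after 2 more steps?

The jumps are -2, +2, -2, +2 — a geometric progression with ratio -1.
step 5: -2 − 2 → -4
step 6: -4 + 2 → -2

-2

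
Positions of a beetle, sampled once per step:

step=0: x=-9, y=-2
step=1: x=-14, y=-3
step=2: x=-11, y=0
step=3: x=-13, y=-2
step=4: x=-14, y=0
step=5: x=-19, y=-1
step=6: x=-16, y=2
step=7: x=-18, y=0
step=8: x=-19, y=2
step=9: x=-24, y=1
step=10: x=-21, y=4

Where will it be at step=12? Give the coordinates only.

x=-24, y=4

The moves between consecutive positions are (-5, -1), (+3, +3), (-2, -2), (-1, +2), (-5, -1), (+3, +3), (-2, -2), (-1, +2), (-5, -1), (+3, +3); they repeat the 4-cycle [(-5, -1), (+3, +3), (-2, -2), (-1, +2)].
step 11: apply (-2, -2) → x=-23, y=2
step 12: apply (-1, +2) → x=-24, y=4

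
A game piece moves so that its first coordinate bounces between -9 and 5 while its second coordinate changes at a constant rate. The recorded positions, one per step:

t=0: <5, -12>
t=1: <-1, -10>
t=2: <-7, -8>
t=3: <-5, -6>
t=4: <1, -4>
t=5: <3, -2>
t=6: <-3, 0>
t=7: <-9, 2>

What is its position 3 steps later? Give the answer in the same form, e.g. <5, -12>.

<1, 8>

The first coordinate travels 6 per step and bounces off the walls at -9 and 5.
  step 8: -9 → -3
  step 9: -3 → 3
  step 10: 3 → 1
The second coordinate changes by +2 each step: at step 10 it is 8.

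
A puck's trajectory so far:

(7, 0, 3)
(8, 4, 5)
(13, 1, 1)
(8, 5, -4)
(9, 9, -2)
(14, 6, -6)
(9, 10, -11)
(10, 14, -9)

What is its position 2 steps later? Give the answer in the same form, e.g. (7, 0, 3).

Differencing gives (+1, +4, +2), (+5, -3, -4), (-5, +4, -5), (+1, +4, +2), (+5, -3, -4), (-5, +4, -5), (+1, +4, +2). This is the pattern (+1, +4, +2), (+5, -3, -4), (-5, +4, -5) repeated.
step 8: apply (+5, -3, -4) → (15, 11, -13)
step 9: apply (-5, +4, -5) → (10, 15, -18)

(10, 15, -18)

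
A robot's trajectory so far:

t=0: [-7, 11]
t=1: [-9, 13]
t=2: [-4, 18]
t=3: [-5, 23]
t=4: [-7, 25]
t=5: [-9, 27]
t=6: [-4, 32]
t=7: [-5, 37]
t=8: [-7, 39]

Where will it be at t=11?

The moves between consecutive positions are [-2, +2], [+5, +5], [-1, +5], [-2, +2], [-2, +2], [+5, +5], [-1, +5], [-2, +2]; they repeat the 4-cycle [[-2, +2], [+5, +5], [-1, +5], [-2, +2]].
step 9: apply [-2, +2] → [-9, 41]
step 10: apply [+5, +5] → [-4, 46]
step 11: apply [-1, +5] → [-5, 51]

[-5, 51]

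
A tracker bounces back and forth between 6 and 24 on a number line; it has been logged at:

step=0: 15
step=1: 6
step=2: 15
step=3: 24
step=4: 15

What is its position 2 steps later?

The value reflects between 6 and 24, moving 9 per step.
  step 5: 15 → 6
  step 6: 6 → 15

15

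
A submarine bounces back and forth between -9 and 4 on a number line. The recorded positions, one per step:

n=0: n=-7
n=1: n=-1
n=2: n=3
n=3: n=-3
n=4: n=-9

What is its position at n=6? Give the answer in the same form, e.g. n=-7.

n=3

The value reflects between -9 and 4, moving 6 per step.
  step 5: -9 → -3
  step 6: -3 → 3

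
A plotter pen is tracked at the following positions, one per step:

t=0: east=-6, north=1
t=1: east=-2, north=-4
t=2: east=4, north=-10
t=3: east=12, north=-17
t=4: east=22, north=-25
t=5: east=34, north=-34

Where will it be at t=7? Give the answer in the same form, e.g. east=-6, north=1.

First differences are (+4, -5), (+6, -6), (+8, -7), (+10, -8), (+12, -9); their common second difference is (+2, -1) (constant acceleration).
step 6: east=34, north=-34 + (+14, -10) → east=48, north=-44
step 7: east=48, north=-44 + (+16, -11) → east=64, north=-55

east=64, north=-55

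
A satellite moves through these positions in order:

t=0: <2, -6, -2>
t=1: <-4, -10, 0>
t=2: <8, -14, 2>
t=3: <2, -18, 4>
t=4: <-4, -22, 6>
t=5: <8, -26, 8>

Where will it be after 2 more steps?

The first coordinate repeats the cycle [2, -4, 8] with period 3; step 7 mod 3 = 1, giving -4.
The second coordinate changes by -4 each step, so at step 7 it is -6 + 7·(-4) = -34.
The third coordinate changes by +2 each step, so at step 7 it is -2 + 7·(2) = 12.

<-4, -34, 12>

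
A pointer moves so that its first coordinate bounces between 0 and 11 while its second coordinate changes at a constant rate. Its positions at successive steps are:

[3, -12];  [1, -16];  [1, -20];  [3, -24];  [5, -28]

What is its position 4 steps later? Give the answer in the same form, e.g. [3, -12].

The first coordinate reflects between 0 and 11, moving 2 per step.
  step 5: 5 → 7
  step 6: 7 → 9
  step 7: 9 → 11
  step 8: 11 → 9
The second coordinate changes by -4 each step: at step 8 it is -44.

[9, -44]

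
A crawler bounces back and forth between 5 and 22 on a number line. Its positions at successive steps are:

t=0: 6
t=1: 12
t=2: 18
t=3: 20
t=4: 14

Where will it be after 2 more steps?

8

The value travels 6 per step and bounces off the walls at 5 and 22.
  step 5: 14 → 8
  step 6: 8 → 8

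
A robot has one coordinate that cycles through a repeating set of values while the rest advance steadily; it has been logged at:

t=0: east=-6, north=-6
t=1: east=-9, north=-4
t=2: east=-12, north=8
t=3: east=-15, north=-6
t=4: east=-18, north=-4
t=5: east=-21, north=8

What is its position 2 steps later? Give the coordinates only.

east=-27, north=-4

East: linear, -3 per step → -27 at step 7.
North: cycles through -6, -4, 8 every 3 steps. Step 7 lands at position 1 of the cycle → -4.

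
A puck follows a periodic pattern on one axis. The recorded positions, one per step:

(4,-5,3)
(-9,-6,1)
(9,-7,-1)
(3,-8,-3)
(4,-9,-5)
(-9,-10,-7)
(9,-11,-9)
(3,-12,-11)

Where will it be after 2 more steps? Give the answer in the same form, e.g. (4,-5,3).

(-9,-14,-15)

The first coordinate repeats the cycle [4, -9, 9, 3] with period 4; step 9 mod 4 = 1, giving -9.
The second coordinate changes by -1 each step, so at step 9 it is -5 + 9·(-1) = -14.
The third coordinate changes by -2 each step, so at step 9 it is 3 + 9·(-2) = -15.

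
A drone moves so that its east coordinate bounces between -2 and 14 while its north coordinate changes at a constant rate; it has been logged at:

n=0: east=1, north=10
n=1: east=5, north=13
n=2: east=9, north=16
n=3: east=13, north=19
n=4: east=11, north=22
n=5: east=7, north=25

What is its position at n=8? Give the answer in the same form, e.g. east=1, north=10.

The east coordinate reflects between -2 and 14, moving 4 per step.
  step 6: 7 → 3
  step 7: 3 → -1
  step 8: -1 → 1
The north coordinate changes by +3 each step: at step 8 it is 34.

east=1, north=34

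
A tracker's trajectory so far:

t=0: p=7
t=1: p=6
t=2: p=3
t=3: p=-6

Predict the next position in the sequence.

p=-33

Step-to-step displacements: -1, -3, -9; each is 3× the previous.
step 4: -6 − 27 → p=-33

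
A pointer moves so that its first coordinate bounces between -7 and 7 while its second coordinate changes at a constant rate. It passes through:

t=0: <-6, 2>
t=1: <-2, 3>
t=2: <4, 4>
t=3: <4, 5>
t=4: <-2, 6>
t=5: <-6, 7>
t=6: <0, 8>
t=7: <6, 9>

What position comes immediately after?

The first coordinate reflects between -7 and 7, moving 6 per step.
  step 8: 6 → 2
The second coordinate changes by +1 each step: at step 8 it is 10.

<2, 10>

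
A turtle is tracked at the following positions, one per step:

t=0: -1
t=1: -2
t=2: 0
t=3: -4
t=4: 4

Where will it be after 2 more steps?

20

Step-to-step displacements: -1, +2, -4, +8; each is -2× the previous.
step 5: 4 − 16 → -12
step 6: -12 + 32 → 20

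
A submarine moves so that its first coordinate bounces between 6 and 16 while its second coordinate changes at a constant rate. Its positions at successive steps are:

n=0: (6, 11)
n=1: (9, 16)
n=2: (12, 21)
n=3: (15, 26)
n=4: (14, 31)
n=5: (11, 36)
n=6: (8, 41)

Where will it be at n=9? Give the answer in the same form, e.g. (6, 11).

The first coordinate travels 3 per step and bounces off the walls at 6 and 16.
  step 7: 8 → 7
  step 8: 7 → 10
  step 9: 10 → 13
The second coordinate changes by +5 each step: at step 9 it is 56.

(13, 56)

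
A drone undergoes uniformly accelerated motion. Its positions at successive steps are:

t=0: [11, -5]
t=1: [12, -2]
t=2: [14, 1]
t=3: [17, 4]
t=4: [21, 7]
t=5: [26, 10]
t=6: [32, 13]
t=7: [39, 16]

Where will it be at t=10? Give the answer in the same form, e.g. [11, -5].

Taking differences between consecutive positions: [+1, +3], [+2, +3], [+3, +3], [+4, +3], [+5, +3], [+6, +3], [+7, +3]. These grow by [+1, +0] each step.
step 8: [39, 16] + [+8, +3] → [47, 19]
step 9: [47, 19] + [+9, +3] → [56, 22]
step 10: [56, 22] + [+10, +3] → [66, 25]

[66, 25]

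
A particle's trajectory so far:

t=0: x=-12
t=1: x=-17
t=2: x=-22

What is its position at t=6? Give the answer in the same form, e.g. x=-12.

The position changes by -5 every step.
step 3: -22 − 5 → x=-27
step 4: -27 − 5 → x=-32
step 5: -32 − 5 → x=-37
step 6: -37 − 5 → x=-42

x=-42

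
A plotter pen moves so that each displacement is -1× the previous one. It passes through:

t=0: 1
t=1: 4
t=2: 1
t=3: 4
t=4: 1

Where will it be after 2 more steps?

The jumps are +3, -3, +3, -3 — a geometric progression with ratio -1.
step 5: 1 + 3 → 4
step 6: 4 − 3 → 1

1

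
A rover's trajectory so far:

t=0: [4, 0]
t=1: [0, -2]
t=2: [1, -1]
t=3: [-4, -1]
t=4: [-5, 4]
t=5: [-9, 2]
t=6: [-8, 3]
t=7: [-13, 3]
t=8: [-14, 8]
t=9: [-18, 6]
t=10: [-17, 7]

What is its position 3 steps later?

[-27, 10]

Differencing gives [-4, -2], [+1, +1], [-5, +0], [-1, +5], [-4, -2], [+1, +1], [-5, +0], [-1, +5], [-4, -2], [+1, +1]. This is the pattern [-4, -2], [+1, +1], [-5, +0], [-1, +5] repeated.
step 11: apply [-5, +0] → [-22, 7]
step 12: apply [-1, +5] → [-23, 12]
step 13: apply [-4, -2] → [-27, 10]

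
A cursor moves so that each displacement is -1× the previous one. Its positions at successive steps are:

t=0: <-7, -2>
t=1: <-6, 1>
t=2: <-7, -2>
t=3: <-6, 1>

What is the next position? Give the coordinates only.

<-7, -2>

Step-to-step displacements: <+1, +3>, <-1, -3>, <+1, +3>; each is -1× the previous.
step 4: <-6, 1> + <-1, -3> → <-7, -2>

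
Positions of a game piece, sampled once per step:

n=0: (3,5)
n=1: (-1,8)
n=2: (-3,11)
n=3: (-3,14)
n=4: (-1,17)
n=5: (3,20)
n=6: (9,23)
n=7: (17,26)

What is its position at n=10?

Successive displacements: (-4,+3), (-2,+3), (+0,+3), (+2,+3), (+4,+3), (+6,+3), (+8,+3) — each changes by (+2,+0).
step 8: (17,26) + (+10,+3) → (27,29)
step 9: (27,29) + (+12,+3) → (39,32)
step 10: (39,32) + (+14,+3) → (53,35)

(53,35)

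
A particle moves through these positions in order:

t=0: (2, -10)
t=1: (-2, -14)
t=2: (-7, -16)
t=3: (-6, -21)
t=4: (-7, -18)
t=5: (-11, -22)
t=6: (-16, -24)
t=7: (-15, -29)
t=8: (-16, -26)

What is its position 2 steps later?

(-25, -32)

The moves between consecutive positions are (-4, -4), (-5, -2), (+1, -5), (-1, +3), (-4, -4), (-5, -2), (+1, -5), (-1, +3); they repeat the 4-cycle [(-4, -4), (-5, -2), (+1, -5), (-1, +3)].
step 9: apply (-4, -4) → (-20, -30)
step 10: apply (-5, -2) → (-25, -32)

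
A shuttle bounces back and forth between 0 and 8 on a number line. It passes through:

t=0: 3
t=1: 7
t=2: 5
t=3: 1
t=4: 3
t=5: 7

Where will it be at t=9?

7

The value reflects between 0 and 8, moving 4 per step.
  step 6: 7 → 5
  step 7: 5 → 1
  step 8: 1 → 3
  step 9: 3 → 7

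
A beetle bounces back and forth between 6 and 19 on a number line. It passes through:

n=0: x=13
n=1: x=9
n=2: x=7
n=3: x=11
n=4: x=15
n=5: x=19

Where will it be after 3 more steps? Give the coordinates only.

x=7

The value travels 4 per step and bounces off the walls at 6 and 19.
  step 6: 19 → 15
  step 7: 15 → 11
  step 8: 11 → 7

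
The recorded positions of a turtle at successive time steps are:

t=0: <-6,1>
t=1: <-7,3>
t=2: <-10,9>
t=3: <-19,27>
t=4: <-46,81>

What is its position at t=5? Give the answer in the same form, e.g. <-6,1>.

<-127,243>

Consecutive displacements <-1,+2>, <-3,+6>, <-9,+18>, <-27,+54> scale by a factor of 3 each step.
step 5: <-46,81> + <-81,+162> → <-127,243>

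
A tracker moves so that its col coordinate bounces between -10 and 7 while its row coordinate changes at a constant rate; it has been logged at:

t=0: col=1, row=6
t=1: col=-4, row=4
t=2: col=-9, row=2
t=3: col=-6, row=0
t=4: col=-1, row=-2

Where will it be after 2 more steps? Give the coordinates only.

col=5, row=-6

The col coordinate reflects between -10 and 7, moving 5 per step.
  step 5: -1 → 4
  step 6: 4 → 5
The row coordinate changes by -2 each step: at step 6 it is -6.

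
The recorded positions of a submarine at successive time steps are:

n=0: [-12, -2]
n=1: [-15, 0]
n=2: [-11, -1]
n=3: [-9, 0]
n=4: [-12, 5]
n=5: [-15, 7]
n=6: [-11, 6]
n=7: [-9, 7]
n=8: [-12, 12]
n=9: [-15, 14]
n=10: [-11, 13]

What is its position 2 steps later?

[-12, 19]

Differencing gives [-3, +2], [+4, -1], [+2, +1], [-3, +5], [-3, +2], [+4, -1], [+2, +1], [-3, +5], [-3, +2], [+4, -1]. This is the pattern [-3, +2], [+4, -1], [+2, +1], [-3, +5] repeated.
step 11: apply [+2, +1] → [-9, 14]
step 12: apply [-3, +5] → [-12, 19]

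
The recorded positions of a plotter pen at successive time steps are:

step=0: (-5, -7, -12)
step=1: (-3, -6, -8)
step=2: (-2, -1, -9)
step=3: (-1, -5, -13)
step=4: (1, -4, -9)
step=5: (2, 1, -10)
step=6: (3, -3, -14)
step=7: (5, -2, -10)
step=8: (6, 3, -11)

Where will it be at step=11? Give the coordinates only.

(10, 5, -12)

Differencing gives (+2, +1, +4), (+1, +5, -1), (+1, -4, -4), (+2, +1, +4), (+1, +5, -1), (+1, -4, -4), (+2, +1, +4), (+1, +5, -1). This is the pattern (+2, +1, +4), (+1, +5, -1), (+1, -4, -4) repeated.
step 9: apply (+1, -4, -4) → (7, -1, -15)
step 10: apply (+2, +1, +4) → (9, 0, -11)
step 11: apply (+1, +5, -1) → (10, 5, -12)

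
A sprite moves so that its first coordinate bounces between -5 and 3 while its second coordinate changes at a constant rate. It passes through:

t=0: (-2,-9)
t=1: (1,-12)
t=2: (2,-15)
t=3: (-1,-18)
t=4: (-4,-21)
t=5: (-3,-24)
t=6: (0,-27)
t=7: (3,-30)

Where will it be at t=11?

(-1,-42)

The first coordinate travels 3 per step and bounces off the walls at -5 and 3.
  step 8: 3 → 0
  step 9: 0 → -3
  step 10: -3 → -4
  step 11: -4 → -1
The second coordinate changes by -3 each step: at step 11 it is -42.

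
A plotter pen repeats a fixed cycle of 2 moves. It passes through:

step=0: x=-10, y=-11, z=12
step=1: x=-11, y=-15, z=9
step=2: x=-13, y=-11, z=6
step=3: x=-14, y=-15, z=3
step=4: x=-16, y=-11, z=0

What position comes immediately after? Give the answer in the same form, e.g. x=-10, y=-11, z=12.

Differencing gives (-1, -4, -3), (-2, +4, -3), (-1, -4, -3), (-2, +4, -3). This is the pattern (-1, -4, -3), (-2, +4, -3) repeated.
step 5: apply (-1, -4, -3) → x=-17, y=-15, z=-3

x=-17, y=-15, z=-3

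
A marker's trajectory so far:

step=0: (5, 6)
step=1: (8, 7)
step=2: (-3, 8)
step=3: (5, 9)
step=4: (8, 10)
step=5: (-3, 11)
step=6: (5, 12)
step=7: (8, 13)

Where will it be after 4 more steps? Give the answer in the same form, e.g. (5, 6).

(-3, 17)

First: cycles through 5, 8, -3 every 3 steps. Step 11 lands at position 2 of the cycle → -3.
Second: linear, +1 per step → 17 at step 11.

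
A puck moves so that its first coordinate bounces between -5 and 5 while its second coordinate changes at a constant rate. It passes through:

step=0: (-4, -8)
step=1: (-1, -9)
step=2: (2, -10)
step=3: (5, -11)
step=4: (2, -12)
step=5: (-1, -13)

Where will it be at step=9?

(3, -17)

The first coordinate travels 3 per step and bounces off the walls at -5 and 5.
  step 6: -1 → -4
  step 7: -4 → -3
  step 8: -3 → 0
  step 9: 0 → 3
The second coordinate changes by -1 each step: at step 9 it is -17.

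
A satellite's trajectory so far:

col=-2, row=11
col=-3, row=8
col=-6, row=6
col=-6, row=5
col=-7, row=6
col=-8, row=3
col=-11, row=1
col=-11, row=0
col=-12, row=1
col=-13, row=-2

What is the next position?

Step-to-step displacements: (-1, -3), (-3, -2), (+0, -1), (-1, +1), (-1, -3), (-3, -2), (+0, -1), (-1, +1), (-1, -3) — a repeating cycle of length 4.
step 10: apply (-3, -2) → col=-16, row=-4

col=-16, row=-4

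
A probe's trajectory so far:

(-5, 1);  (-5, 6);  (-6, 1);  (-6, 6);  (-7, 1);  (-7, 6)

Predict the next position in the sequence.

Differencing gives (+0, +5), (-1, -5), (+0, +5), (-1, -5), (+0, +5). This is the pattern (+0, +5), (-1, -5) repeated.
step 6: apply (-1, -5) → (-8, 1)

(-8, 1)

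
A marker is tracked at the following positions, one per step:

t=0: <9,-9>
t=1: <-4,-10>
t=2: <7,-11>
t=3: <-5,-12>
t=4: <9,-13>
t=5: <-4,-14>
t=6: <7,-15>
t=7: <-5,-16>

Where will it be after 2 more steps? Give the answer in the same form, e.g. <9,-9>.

<-4,-18>

First: cycles through 9, -4, 7, -5 every 4 steps. Step 9 lands at position 1 of the cycle → -4.
Second: linear, -1 per step → -18 at step 9.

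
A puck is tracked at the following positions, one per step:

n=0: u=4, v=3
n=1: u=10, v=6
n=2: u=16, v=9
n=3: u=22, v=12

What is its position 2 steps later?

u=34, v=18

The position changes by (+6,+3) every step.
step 4: u=22, v=12 + (+6,+3) → u=28, v=15
step 5: u=28, v=15 + (+6,+3) → u=34, v=18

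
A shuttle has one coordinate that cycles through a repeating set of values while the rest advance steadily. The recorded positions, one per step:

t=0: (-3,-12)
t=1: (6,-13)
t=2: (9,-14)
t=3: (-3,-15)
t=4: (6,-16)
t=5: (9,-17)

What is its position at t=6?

First: cycles through -3, 6, 9 every 3 steps. Step 6 lands at position 0 of the cycle → -3.
Second: linear, -1 per step → -18 at step 6.

(-3,-18)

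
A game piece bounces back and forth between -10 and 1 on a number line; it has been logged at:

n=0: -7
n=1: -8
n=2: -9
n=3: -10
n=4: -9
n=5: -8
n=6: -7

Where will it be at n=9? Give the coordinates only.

-4

The value travels 1 per step and bounces off the walls at -10 and 1.
  step 7: -7 → -6
  step 8: -6 → -5
  step 9: -5 → -4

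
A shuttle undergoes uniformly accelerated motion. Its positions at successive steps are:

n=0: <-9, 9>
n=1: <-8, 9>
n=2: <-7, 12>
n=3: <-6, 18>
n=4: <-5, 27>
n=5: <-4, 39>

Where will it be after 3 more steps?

Taking differences between consecutive positions: <+1, +0>, <+1, +3>, <+1, +6>, <+1, +9>, <+1, +12>. These grow by <+0, +3> each step.
step 6: <-4, 39> + <+1, +15> → <-3, 54>
step 7: <-3, 54> + <+1, +18> → <-2, 72>
step 8: <-2, 72> + <+1, +21> → <-1, 93>

<-1, 93>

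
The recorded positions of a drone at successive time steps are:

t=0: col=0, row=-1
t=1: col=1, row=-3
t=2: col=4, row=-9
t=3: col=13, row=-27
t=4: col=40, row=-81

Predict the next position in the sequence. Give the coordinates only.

The jumps are (+1, -2), (+3, -6), (+9, -18), (+27, -54) — a geometric progression with ratio 3.
step 5: col=40, row=-81 + (+81, -162) → col=121, row=-243

col=121, row=-243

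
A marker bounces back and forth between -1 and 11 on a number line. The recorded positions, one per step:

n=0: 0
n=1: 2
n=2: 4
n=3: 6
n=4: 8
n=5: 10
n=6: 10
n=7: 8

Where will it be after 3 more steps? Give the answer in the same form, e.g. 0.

The value travels 2 per step and bounces off the walls at -1 and 11.
  step 8: 8 → 6
  step 9: 6 → 4
  step 10: 4 → 2

2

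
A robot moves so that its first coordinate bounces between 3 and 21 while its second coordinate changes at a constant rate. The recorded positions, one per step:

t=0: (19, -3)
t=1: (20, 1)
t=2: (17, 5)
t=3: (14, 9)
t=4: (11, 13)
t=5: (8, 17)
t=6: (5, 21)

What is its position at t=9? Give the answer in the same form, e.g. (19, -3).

(10, 33)

The first coordinate reflects between 3 and 21, moving 3 per step.
  step 7: 5 → 4
  step 8: 4 → 7
  step 9: 7 → 10
The second coordinate changes by +4 each step: at step 9 it is 33.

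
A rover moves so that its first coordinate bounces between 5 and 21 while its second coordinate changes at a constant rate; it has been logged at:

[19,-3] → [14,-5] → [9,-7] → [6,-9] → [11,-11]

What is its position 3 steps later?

[16,-17]

The first coordinate travels 5 per step and bounces off the walls at 5 and 21.
  step 5: 11 → 16
  step 6: 16 → 21
  step 7: 21 → 16
The second coordinate changes by -2 each step: at step 7 it is -17.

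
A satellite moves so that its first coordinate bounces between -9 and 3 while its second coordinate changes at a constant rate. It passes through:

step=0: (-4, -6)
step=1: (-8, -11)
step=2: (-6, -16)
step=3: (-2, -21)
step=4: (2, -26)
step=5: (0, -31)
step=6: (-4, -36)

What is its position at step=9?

The first coordinate travels 4 per step and bounces off the walls at -9 and 3.
  step 7: -4 → -8
  step 8: -8 → -6
  step 9: -6 → -2
The second coordinate changes by -5 each step: at step 9 it is -51.

(-2, -51)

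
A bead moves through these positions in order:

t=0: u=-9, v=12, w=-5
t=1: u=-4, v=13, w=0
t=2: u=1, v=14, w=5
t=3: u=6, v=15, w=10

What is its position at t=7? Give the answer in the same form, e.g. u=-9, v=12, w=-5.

Each step adds (+5,+1,+5) to the position.
step 4: u=6, v=15, w=10 + (+5,+1,+5) → u=11, v=16, w=15
step 5: u=11, v=16, w=15 + (+5,+1,+5) → u=16, v=17, w=20
step 6: u=16, v=17, w=20 + (+5,+1,+5) → u=21, v=18, w=25
step 7: u=21, v=18, w=25 + (+5,+1,+5) → u=26, v=19, w=30

u=26, v=19, w=30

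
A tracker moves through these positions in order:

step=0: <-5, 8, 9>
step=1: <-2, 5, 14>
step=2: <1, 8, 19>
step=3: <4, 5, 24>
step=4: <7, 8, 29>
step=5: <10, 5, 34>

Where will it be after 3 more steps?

First: linear, +3 per step → 19 at step 8.
Second: cycles through 8, 5 every 2 steps. Step 8 lands at position 0 of the cycle → 8.
Third: linear, +5 per step → 49 at step 8.

<19, 8, 49>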